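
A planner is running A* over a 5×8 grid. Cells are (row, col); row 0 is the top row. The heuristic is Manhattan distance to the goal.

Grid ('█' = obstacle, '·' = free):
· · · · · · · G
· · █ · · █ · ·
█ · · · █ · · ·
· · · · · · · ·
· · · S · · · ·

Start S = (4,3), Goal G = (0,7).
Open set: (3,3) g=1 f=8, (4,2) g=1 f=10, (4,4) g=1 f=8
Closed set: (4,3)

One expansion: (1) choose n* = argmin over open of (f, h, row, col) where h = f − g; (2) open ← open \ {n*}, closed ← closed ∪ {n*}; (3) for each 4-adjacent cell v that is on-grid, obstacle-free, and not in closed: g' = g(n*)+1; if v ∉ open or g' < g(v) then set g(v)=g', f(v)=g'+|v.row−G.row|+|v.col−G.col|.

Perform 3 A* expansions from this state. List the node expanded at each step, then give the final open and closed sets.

step 1: expand (3,3) (f=8, h=7) → closed; open now [(2,3) g=2 f=8, (3,2) g=2 f=10, (3,4) g=2 f=8, (4,2) g=1 f=10, (4,4) g=1 f=8]
step 2: expand (2,3) (f=8, h=6) → closed; open now [(1,3) g=3 f=8, (2,2) g=3 f=10, (3,2) g=2 f=10, (3,4) g=2 f=8, (4,2) g=1 f=10, (4,4) g=1 f=8]
step 3: expand (1,3) (f=8, h=5) → closed; open now [(0,3) g=4 f=8, (1,4) g=4 f=8, (2,2) g=3 f=10, (3,2) g=2 f=10, (3,4) g=2 f=8, (4,2) g=1 f=10, (4,4) g=1 f=8]

order=[(3,3) → (2,3) → (1,3)]; open=[(0,3) g=4 f=8, (1,4) g=4 f=8, (2,2) g=3 f=10, (3,2) g=2 f=10, (3,4) g=2 f=8, (4,2) g=1 f=10, (4,4) g=1 f=8]; closed=[(1,3), (2,3), (3,3), (4,3)]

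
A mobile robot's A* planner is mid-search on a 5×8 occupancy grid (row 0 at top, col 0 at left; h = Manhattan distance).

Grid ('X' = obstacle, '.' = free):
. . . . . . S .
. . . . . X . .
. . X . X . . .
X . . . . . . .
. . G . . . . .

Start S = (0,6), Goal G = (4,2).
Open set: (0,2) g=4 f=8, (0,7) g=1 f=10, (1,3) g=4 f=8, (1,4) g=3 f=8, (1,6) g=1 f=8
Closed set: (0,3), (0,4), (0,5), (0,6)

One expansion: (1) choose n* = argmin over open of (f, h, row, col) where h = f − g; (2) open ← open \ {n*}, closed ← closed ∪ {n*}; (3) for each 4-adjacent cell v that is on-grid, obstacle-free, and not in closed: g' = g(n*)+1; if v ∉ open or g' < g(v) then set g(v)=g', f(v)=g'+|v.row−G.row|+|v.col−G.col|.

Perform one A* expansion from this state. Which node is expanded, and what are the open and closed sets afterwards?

expanded=(0,2); open=[(0,1) g=5 f=10, (0,7) g=1 f=10, (1,2) g=5 f=8, (1,3) g=4 f=8, (1,4) g=3 f=8, (1,6) g=1 f=8]; closed=[(0,2), (0,3), (0,4), (0,5), (0,6)]

step 1: expand (0,2) (f=8, h=4) → closed; open now [(0,1) g=5 f=10, (0,7) g=1 f=10, (1,2) g=5 f=8, (1,3) g=4 f=8, (1,4) g=3 f=8, (1,6) g=1 f=8]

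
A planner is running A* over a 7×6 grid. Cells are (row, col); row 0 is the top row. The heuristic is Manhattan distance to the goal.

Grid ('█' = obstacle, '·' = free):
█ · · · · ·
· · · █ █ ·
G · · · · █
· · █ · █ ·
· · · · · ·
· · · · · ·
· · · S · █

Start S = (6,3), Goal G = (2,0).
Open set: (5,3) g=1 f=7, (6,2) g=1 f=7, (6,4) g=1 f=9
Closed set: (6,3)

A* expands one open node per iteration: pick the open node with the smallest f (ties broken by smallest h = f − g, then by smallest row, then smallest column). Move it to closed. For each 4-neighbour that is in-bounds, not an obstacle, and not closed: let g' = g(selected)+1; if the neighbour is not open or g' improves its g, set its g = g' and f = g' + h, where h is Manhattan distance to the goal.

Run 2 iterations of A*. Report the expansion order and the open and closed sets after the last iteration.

step 1: expand (5,3) (f=7, h=6) → closed; open now [(4,3) g=2 f=7, (5,2) g=2 f=7, (5,4) g=2 f=9, (6,2) g=1 f=7, (6,4) g=1 f=9]
step 2: expand (4,3) (f=7, h=5) → closed; open now [(3,3) g=3 f=7, (4,2) g=3 f=7, (4,4) g=3 f=9, (5,2) g=2 f=7, (5,4) g=2 f=9, (6,2) g=1 f=7, (6,4) g=1 f=9]

order=[(5,3) → (4,3)]; open=[(3,3) g=3 f=7, (4,2) g=3 f=7, (4,4) g=3 f=9, (5,2) g=2 f=7, (5,4) g=2 f=9, (6,2) g=1 f=7, (6,4) g=1 f=9]; closed=[(4,3), (5,3), (6,3)]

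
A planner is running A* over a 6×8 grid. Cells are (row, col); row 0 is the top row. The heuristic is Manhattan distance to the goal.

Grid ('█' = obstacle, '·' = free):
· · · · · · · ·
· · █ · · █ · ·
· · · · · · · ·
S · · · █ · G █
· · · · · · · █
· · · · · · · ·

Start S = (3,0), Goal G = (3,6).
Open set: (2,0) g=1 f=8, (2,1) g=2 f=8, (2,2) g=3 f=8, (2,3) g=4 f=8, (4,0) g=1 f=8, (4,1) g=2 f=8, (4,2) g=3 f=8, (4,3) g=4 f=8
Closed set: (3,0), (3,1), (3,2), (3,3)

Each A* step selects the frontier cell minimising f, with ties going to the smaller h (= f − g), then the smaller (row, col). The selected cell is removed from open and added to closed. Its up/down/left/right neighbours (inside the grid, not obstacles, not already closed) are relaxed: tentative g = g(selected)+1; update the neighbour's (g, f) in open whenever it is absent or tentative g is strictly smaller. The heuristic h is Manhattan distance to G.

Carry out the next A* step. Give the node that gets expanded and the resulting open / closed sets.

step 1: expand (2,3) (f=8, h=4) → closed; open now [(1,3) g=5 f=10, (2,0) g=1 f=8, (2,1) g=2 f=8, (2,2) g=3 f=8, (2,4) g=5 f=8, (4,0) g=1 f=8, (4,1) g=2 f=8, (4,2) g=3 f=8, (4,3) g=4 f=8]

expanded=(2,3); open=[(1,3) g=5 f=10, (2,0) g=1 f=8, (2,1) g=2 f=8, (2,2) g=3 f=8, (2,4) g=5 f=8, (4,0) g=1 f=8, (4,1) g=2 f=8, (4,2) g=3 f=8, (4,3) g=4 f=8]; closed=[(2,3), (3,0), (3,1), (3,2), (3,3)]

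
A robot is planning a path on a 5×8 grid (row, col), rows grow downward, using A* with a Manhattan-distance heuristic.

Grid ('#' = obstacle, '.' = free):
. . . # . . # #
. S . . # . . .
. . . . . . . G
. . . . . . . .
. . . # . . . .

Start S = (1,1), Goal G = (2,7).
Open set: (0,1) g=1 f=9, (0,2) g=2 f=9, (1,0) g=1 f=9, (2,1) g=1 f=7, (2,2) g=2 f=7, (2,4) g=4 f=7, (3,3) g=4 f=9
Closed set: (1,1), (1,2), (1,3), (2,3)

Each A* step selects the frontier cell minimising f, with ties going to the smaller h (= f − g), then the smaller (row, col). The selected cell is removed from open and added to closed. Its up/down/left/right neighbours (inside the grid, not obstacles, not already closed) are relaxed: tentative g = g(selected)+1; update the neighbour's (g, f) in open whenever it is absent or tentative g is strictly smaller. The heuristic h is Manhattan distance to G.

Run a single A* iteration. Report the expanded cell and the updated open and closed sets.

step 1: expand (2,4) (f=7, h=3) → closed; open now [(0,1) g=1 f=9, (0,2) g=2 f=9, (1,0) g=1 f=9, (2,1) g=1 f=7, (2,2) g=2 f=7, (2,5) g=5 f=7, (3,3) g=4 f=9, (3,4) g=5 f=9]

expanded=(2,4); open=[(0,1) g=1 f=9, (0,2) g=2 f=9, (1,0) g=1 f=9, (2,1) g=1 f=7, (2,2) g=2 f=7, (2,5) g=5 f=7, (3,3) g=4 f=9, (3,4) g=5 f=9]; closed=[(1,1), (1,2), (1,3), (2,3), (2,4)]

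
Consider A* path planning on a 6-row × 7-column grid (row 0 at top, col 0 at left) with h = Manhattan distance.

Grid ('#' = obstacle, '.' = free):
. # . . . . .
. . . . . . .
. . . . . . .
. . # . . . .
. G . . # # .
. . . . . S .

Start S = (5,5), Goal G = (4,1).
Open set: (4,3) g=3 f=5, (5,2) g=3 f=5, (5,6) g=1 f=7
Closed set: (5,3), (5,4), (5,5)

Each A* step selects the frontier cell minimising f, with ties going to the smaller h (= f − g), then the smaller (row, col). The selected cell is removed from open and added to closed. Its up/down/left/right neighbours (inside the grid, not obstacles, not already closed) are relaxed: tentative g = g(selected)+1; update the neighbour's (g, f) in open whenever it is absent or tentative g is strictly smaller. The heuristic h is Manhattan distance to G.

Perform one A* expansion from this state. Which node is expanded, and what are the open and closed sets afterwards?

expanded=(4,3); open=[(3,3) g=4 f=7, (4,2) g=4 f=5, (5,2) g=3 f=5, (5,6) g=1 f=7]; closed=[(4,3), (5,3), (5,4), (5,5)]

step 1: expand (4,3) (f=5, h=2) → closed; open now [(3,3) g=4 f=7, (4,2) g=4 f=5, (5,2) g=3 f=5, (5,6) g=1 f=7]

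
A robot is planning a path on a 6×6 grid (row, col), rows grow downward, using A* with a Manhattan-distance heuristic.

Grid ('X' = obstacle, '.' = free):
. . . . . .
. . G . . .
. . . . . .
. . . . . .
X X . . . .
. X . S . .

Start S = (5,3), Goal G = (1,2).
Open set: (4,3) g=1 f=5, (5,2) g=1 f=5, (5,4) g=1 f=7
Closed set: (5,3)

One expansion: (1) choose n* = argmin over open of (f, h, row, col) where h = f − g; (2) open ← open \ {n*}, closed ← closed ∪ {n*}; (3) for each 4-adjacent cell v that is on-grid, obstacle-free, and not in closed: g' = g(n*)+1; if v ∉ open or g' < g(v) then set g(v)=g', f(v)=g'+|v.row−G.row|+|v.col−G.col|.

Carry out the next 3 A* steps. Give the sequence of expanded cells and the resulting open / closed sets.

order=[(4,3) → (3,3) → (2,3)]; open=[(1,3) g=4 f=5, (2,2) g=4 f=5, (2,4) g=4 f=7, (3,2) g=3 f=5, (3,4) g=3 f=7, (4,2) g=2 f=5, (4,4) g=2 f=7, (5,2) g=1 f=5, (5,4) g=1 f=7]; closed=[(2,3), (3,3), (4,3), (5,3)]

step 1: expand (4,3) (f=5, h=4) → closed; open now [(3,3) g=2 f=5, (4,2) g=2 f=5, (4,4) g=2 f=7, (5,2) g=1 f=5, (5,4) g=1 f=7]
step 2: expand (3,3) (f=5, h=3) → closed; open now [(2,3) g=3 f=5, (3,2) g=3 f=5, (3,4) g=3 f=7, (4,2) g=2 f=5, (4,4) g=2 f=7, (5,2) g=1 f=5, (5,4) g=1 f=7]
step 3: expand (2,3) (f=5, h=2) → closed; open now [(1,3) g=4 f=5, (2,2) g=4 f=5, (2,4) g=4 f=7, (3,2) g=3 f=5, (3,4) g=3 f=7, (4,2) g=2 f=5, (4,4) g=2 f=7, (5,2) g=1 f=5, (5,4) g=1 f=7]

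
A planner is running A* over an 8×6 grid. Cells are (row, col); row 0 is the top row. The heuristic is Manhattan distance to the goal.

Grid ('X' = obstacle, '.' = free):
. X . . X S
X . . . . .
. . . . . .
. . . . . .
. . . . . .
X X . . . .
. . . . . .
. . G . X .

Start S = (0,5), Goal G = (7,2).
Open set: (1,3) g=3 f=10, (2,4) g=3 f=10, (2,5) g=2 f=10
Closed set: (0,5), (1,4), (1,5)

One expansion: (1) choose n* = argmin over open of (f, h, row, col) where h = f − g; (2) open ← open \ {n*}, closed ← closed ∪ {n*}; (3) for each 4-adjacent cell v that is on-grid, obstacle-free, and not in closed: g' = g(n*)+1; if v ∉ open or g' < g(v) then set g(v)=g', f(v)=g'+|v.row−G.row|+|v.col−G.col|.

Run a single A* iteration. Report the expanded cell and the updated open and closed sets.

step 1: expand (1,3) (f=10, h=7) → closed; open now [(0,3) g=4 f=12, (1,2) g=4 f=10, (2,3) g=4 f=10, (2,4) g=3 f=10, (2,5) g=2 f=10]

expanded=(1,3); open=[(0,3) g=4 f=12, (1,2) g=4 f=10, (2,3) g=4 f=10, (2,4) g=3 f=10, (2,5) g=2 f=10]; closed=[(0,5), (1,3), (1,4), (1,5)]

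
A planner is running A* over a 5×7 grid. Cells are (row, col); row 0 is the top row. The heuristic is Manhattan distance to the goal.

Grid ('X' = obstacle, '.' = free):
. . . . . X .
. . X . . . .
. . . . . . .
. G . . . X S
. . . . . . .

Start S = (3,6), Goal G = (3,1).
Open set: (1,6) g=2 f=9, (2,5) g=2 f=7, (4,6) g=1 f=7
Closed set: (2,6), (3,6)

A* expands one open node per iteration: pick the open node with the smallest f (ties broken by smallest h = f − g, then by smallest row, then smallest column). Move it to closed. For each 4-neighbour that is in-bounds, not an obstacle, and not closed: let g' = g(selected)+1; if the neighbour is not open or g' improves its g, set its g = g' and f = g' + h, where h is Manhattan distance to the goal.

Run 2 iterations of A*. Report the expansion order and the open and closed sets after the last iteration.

order=[(2,5) → (2,4)]; open=[(1,4) g=4 f=9, (1,5) g=3 f=9, (1,6) g=2 f=9, (2,3) g=4 f=7, (3,4) g=4 f=7, (4,6) g=1 f=7]; closed=[(2,4), (2,5), (2,6), (3,6)]

step 1: expand (2,5) (f=7, h=5) → closed; open now [(1,5) g=3 f=9, (1,6) g=2 f=9, (2,4) g=3 f=7, (4,6) g=1 f=7]
step 2: expand (2,4) (f=7, h=4) → closed; open now [(1,4) g=4 f=9, (1,5) g=3 f=9, (1,6) g=2 f=9, (2,3) g=4 f=7, (3,4) g=4 f=7, (4,6) g=1 f=7]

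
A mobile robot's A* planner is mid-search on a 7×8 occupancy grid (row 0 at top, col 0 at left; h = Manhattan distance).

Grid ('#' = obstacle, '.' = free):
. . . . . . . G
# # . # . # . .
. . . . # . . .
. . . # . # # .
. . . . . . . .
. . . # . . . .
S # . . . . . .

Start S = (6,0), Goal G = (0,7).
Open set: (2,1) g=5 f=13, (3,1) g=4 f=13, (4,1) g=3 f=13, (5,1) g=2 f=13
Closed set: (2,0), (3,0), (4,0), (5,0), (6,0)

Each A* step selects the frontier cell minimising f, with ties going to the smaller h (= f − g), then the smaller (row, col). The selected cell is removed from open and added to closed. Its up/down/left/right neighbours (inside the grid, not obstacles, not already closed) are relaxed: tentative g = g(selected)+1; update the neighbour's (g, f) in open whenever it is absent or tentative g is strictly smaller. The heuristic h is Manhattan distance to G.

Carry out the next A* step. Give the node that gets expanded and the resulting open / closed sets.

step 1: expand (2,1) (f=13, h=8) → closed; open now [(2,2) g=6 f=13, (3,1) g=4 f=13, (4,1) g=3 f=13, (5,1) g=2 f=13]

expanded=(2,1); open=[(2,2) g=6 f=13, (3,1) g=4 f=13, (4,1) g=3 f=13, (5,1) g=2 f=13]; closed=[(2,0), (2,1), (3,0), (4,0), (5,0), (6,0)]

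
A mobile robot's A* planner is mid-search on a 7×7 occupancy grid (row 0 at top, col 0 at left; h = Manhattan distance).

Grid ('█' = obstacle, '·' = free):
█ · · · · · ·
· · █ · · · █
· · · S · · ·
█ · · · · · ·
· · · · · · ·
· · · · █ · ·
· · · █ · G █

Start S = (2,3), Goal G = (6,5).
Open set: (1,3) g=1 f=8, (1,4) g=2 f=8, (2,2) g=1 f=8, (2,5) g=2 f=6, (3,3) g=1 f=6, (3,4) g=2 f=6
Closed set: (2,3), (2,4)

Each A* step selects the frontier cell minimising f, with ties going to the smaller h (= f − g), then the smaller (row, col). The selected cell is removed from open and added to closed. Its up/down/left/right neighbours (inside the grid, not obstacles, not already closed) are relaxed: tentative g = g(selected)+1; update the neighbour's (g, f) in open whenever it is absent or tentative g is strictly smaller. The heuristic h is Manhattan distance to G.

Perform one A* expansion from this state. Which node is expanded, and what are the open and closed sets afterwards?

step 1: expand (2,5) (f=6, h=4) → closed; open now [(1,3) g=1 f=8, (1,4) g=2 f=8, (1,5) g=3 f=8, (2,2) g=1 f=8, (2,6) g=3 f=8, (3,3) g=1 f=6, (3,4) g=2 f=6, (3,5) g=3 f=6]

expanded=(2,5); open=[(1,3) g=1 f=8, (1,4) g=2 f=8, (1,5) g=3 f=8, (2,2) g=1 f=8, (2,6) g=3 f=8, (3,3) g=1 f=6, (3,4) g=2 f=6, (3,5) g=3 f=6]; closed=[(2,3), (2,4), (2,5)]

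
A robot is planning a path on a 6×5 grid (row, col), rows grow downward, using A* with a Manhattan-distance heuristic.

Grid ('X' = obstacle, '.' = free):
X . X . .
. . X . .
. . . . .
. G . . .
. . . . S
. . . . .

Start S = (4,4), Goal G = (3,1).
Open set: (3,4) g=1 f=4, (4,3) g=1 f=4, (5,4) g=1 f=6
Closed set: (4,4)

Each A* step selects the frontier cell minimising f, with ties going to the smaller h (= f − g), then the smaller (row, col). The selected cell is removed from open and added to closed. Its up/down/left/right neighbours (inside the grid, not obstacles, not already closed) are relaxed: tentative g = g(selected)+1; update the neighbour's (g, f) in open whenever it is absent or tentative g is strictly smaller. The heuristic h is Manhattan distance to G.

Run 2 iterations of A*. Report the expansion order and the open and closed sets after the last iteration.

order=[(3,4) → (3,3)]; open=[(2,3) g=3 f=6, (2,4) g=2 f=6, (3,2) g=3 f=4, (4,3) g=1 f=4, (5,4) g=1 f=6]; closed=[(3,3), (3,4), (4,4)]

step 1: expand (3,4) (f=4, h=3) → closed; open now [(2,4) g=2 f=6, (3,3) g=2 f=4, (4,3) g=1 f=4, (5,4) g=1 f=6]
step 2: expand (3,3) (f=4, h=2) → closed; open now [(2,3) g=3 f=6, (2,4) g=2 f=6, (3,2) g=3 f=4, (4,3) g=1 f=4, (5,4) g=1 f=6]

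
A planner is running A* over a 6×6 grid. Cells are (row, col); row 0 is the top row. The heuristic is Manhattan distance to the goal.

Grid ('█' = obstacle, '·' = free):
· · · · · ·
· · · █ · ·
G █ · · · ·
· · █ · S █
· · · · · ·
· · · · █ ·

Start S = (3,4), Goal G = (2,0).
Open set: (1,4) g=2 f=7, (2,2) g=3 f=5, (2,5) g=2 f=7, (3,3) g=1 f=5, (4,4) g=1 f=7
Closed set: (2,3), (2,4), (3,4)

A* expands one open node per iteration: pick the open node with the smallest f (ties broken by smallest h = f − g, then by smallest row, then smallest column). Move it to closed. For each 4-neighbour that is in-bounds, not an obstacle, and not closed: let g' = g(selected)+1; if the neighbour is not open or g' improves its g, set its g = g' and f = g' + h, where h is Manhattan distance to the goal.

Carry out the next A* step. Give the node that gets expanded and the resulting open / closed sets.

step 1: expand (2,2) (f=5, h=2) → closed; open now [(1,2) g=4 f=7, (1,4) g=2 f=7, (2,5) g=2 f=7, (3,3) g=1 f=5, (4,4) g=1 f=7]

expanded=(2,2); open=[(1,2) g=4 f=7, (1,4) g=2 f=7, (2,5) g=2 f=7, (3,3) g=1 f=5, (4,4) g=1 f=7]; closed=[(2,2), (2,3), (2,4), (3,4)]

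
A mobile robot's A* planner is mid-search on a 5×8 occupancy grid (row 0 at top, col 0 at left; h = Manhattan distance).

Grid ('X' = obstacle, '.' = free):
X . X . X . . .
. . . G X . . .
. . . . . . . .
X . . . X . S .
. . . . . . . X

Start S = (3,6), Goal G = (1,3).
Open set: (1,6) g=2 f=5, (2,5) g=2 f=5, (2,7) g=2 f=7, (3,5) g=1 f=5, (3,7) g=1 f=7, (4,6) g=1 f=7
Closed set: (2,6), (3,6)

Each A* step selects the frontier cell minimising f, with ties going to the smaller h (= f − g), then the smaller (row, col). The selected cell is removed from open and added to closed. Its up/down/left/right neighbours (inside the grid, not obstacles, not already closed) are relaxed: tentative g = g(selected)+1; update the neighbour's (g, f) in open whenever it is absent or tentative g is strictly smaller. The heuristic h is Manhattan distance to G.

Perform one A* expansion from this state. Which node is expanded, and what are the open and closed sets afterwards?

step 1: expand (1,6) (f=5, h=3) → closed; open now [(0,6) g=3 f=7, (1,5) g=3 f=5, (1,7) g=3 f=7, (2,5) g=2 f=5, (2,7) g=2 f=7, (3,5) g=1 f=5, (3,7) g=1 f=7, (4,6) g=1 f=7]

expanded=(1,6); open=[(0,6) g=3 f=7, (1,5) g=3 f=5, (1,7) g=3 f=7, (2,5) g=2 f=5, (2,7) g=2 f=7, (3,5) g=1 f=5, (3,7) g=1 f=7, (4,6) g=1 f=7]; closed=[(1,6), (2,6), (3,6)]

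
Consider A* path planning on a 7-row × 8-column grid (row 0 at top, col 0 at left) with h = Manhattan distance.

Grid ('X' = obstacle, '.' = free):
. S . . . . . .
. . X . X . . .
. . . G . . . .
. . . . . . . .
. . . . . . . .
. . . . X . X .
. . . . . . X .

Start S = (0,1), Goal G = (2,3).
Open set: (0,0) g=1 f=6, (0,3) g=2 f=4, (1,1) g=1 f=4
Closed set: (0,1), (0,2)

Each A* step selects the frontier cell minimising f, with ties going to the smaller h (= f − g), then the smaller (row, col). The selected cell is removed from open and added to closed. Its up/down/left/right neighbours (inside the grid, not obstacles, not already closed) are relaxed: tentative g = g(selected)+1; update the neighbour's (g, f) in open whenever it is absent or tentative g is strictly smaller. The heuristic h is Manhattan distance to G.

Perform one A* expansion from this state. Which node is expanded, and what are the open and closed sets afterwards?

expanded=(0,3); open=[(0,0) g=1 f=6, (0,4) g=3 f=6, (1,1) g=1 f=4, (1,3) g=3 f=4]; closed=[(0,1), (0,2), (0,3)]

step 1: expand (0,3) (f=4, h=2) → closed; open now [(0,0) g=1 f=6, (0,4) g=3 f=6, (1,1) g=1 f=4, (1,3) g=3 f=4]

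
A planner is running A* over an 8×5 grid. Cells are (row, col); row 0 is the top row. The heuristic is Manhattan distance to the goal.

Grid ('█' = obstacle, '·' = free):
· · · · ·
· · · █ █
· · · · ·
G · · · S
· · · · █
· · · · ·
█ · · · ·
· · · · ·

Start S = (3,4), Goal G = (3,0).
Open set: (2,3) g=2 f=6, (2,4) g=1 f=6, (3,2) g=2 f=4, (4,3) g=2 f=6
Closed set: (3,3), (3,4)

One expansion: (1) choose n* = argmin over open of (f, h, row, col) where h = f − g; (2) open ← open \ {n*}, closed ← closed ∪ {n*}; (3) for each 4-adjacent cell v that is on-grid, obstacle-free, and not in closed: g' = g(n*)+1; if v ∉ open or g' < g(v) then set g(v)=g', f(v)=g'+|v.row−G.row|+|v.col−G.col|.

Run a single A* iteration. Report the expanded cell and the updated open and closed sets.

expanded=(3,2); open=[(2,2) g=3 f=6, (2,3) g=2 f=6, (2,4) g=1 f=6, (3,1) g=3 f=4, (4,2) g=3 f=6, (4,3) g=2 f=6]; closed=[(3,2), (3,3), (3,4)]

step 1: expand (3,2) (f=4, h=2) → closed; open now [(2,2) g=3 f=6, (2,3) g=2 f=6, (2,4) g=1 f=6, (3,1) g=3 f=4, (4,2) g=3 f=6, (4,3) g=2 f=6]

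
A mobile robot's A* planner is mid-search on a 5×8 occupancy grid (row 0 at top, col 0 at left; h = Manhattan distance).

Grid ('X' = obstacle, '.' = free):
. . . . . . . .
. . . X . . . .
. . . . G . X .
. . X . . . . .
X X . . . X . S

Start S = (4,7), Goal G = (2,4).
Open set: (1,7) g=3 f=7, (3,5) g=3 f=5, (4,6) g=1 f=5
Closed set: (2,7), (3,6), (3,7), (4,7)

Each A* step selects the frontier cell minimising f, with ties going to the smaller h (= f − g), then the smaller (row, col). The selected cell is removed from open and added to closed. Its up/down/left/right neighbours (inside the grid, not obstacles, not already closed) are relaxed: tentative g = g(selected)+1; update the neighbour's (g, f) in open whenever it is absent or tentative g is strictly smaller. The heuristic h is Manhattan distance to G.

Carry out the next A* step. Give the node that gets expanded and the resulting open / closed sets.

step 1: expand (3,5) (f=5, h=2) → closed; open now [(1,7) g=3 f=7, (2,5) g=4 f=5, (3,4) g=4 f=5, (4,6) g=1 f=5]

expanded=(3,5); open=[(1,7) g=3 f=7, (2,5) g=4 f=5, (3,4) g=4 f=5, (4,6) g=1 f=5]; closed=[(2,7), (3,5), (3,6), (3,7), (4,7)]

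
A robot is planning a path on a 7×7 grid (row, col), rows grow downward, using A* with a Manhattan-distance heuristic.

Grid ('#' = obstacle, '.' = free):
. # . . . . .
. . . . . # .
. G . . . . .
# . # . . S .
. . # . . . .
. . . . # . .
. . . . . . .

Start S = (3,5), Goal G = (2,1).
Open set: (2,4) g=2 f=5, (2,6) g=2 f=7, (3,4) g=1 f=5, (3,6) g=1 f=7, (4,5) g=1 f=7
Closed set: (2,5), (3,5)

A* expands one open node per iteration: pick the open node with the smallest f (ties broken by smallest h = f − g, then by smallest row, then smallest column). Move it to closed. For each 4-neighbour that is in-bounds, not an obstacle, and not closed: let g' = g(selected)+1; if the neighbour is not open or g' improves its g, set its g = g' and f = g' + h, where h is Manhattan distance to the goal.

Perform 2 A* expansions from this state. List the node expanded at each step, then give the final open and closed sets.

step 1: expand (2,4) (f=5, h=3) → closed; open now [(1,4) g=3 f=7, (2,3) g=3 f=5, (2,6) g=2 f=7, (3,4) g=1 f=5, (3,6) g=1 f=7, (4,5) g=1 f=7]
step 2: expand (2,3) (f=5, h=2) → closed; open now [(1,3) g=4 f=7, (1,4) g=3 f=7, (2,2) g=4 f=5, (2,6) g=2 f=7, (3,3) g=4 f=7, (3,4) g=1 f=5, (3,6) g=1 f=7, (4,5) g=1 f=7]

order=[(2,4) → (2,3)]; open=[(1,3) g=4 f=7, (1,4) g=3 f=7, (2,2) g=4 f=5, (2,6) g=2 f=7, (3,3) g=4 f=7, (3,4) g=1 f=5, (3,6) g=1 f=7, (4,5) g=1 f=7]; closed=[(2,3), (2,4), (2,5), (3,5)]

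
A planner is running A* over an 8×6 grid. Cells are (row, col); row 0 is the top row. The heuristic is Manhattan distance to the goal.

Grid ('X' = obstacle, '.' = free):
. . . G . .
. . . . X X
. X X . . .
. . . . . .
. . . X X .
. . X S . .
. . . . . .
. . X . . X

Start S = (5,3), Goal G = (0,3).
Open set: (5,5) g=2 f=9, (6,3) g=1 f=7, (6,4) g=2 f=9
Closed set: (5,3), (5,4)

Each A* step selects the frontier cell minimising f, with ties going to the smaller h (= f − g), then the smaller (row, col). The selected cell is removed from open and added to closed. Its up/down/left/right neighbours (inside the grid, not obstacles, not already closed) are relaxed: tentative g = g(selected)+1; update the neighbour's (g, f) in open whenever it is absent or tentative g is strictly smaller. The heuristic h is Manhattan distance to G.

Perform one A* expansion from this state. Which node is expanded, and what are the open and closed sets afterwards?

step 1: expand (6,3) (f=7, h=6) → closed; open now [(5,5) g=2 f=9, (6,2) g=2 f=9, (6,4) g=2 f=9, (7,3) g=2 f=9]

expanded=(6,3); open=[(5,5) g=2 f=9, (6,2) g=2 f=9, (6,4) g=2 f=9, (7,3) g=2 f=9]; closed=[(5,3), (5,4), (6,3)]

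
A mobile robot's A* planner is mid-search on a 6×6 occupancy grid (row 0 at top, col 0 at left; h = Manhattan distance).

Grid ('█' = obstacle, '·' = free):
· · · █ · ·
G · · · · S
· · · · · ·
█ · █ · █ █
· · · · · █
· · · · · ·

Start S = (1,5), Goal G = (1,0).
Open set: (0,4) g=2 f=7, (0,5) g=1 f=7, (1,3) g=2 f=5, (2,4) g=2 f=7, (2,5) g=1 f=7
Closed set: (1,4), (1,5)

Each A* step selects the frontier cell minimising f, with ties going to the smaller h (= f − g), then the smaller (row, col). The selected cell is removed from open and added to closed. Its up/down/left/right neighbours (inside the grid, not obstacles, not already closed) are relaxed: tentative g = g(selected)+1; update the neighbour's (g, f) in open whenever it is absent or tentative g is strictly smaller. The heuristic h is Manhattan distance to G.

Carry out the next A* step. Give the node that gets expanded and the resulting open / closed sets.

step 1: expand (1,3) (f=5, h=3) → closed; open now [(0,4) g=2 f=7, (0,5) g=1 f=7, (1,2) g=3 f=5, (2,3) g=3 f=7, (2,4) g=2 f=7, (2,5) g=1 f=7]

expanded=(1,3); open=[(0,4) g=2 f=7, (0,5) g=1 f=7, (1,2) g=3 f=5, (2,3) g=3 f=7, (2,4) g=2 f=7, (2,5) g=1 f=7]; closed=[(1,3), (1,4), (1,5)]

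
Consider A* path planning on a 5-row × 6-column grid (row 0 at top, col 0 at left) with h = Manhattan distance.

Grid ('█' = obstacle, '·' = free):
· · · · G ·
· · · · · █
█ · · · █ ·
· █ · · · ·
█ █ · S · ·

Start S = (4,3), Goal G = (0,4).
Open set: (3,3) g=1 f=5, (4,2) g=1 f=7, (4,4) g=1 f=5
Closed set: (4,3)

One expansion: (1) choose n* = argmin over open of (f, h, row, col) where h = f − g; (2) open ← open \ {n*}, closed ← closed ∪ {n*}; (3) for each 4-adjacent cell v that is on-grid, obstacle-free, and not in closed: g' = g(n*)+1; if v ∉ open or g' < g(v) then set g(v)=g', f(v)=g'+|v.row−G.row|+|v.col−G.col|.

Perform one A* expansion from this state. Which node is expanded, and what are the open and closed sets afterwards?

step 1: expand (3,3) (f=5, h=4) → closed; open now [(2,3) g=2 f=5, (3,2) g=2 f=7, (3,4) g=2 f=5, (4,2) g=1 f=7, (4,4) g=1 f=5]

expanded=(3,3); open=[(2,3) g=2 f=5, (3,2) g=2 f=7, (3,4) g=2 f=5, (4,2) g=1 f=7, (4,4) g=1 f=5]; closed=[(3,3), (4,3)]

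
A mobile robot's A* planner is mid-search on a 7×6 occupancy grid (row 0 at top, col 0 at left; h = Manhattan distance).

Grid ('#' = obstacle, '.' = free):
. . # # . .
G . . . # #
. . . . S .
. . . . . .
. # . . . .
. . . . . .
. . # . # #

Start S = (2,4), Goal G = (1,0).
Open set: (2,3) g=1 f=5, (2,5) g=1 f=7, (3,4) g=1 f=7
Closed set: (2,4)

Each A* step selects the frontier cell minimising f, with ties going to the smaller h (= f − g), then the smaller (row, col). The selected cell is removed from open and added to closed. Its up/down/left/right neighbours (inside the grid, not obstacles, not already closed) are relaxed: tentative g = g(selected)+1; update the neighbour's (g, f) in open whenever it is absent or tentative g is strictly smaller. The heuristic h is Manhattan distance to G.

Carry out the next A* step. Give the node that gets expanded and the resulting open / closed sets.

step 1: expand (2,3) (f=5, h=4) → closed; open now [(1,3) g=2 f=5, (2,2) g=2 f=5, (2,5) g=1 f=7, (3,3) g=2 f=7, (3,4) g=1 f=7]

expanded=(2,3); open=[(1,3) g=2 f=5, (2,2) g=2 f=5, (2,5) g=1 f=7, (3,3) g=2 f=7, (3,4) g=1 f=7]; closed=[(2,3), (2,4)]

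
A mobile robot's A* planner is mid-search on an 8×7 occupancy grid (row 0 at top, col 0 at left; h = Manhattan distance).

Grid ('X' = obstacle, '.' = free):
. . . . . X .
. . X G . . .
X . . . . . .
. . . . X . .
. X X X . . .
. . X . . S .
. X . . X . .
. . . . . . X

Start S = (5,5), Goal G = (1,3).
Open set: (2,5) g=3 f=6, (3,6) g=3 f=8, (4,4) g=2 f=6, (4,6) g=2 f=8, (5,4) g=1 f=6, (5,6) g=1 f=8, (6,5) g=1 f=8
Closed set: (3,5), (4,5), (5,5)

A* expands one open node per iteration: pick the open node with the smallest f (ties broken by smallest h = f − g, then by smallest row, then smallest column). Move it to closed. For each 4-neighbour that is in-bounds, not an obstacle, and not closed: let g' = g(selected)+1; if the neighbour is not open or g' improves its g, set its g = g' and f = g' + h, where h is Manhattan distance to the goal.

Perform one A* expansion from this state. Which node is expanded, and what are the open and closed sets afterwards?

expanded=(2,5); open=[(1,5) g=4 f=6, (2,4) g=4 f=6, (2,6) g=4 f=8, (3,6) g=3 f=8, (4,4) g=2 f=6, (4,6) g=2 f=8, (5,4) g=1 f=6, (5,6) g=1 f=8, (6,5) g=1 f=8]; closed=[(2,5), (3,5), (4,5), (5,5)]

step 1: expand (2,5) (f=6, h=3) → closed; open now [(1,5) g=4 f=6, (2,4) g=4 f=6, (2,6) g=4 f=8, (3,6) g=3 f=8, (4,4) g=2 f=6, (4,6) g=2 f=8, (5,4) g=1 f=6, (5,6) g=1 f=8, (6,5) g=1 f=8]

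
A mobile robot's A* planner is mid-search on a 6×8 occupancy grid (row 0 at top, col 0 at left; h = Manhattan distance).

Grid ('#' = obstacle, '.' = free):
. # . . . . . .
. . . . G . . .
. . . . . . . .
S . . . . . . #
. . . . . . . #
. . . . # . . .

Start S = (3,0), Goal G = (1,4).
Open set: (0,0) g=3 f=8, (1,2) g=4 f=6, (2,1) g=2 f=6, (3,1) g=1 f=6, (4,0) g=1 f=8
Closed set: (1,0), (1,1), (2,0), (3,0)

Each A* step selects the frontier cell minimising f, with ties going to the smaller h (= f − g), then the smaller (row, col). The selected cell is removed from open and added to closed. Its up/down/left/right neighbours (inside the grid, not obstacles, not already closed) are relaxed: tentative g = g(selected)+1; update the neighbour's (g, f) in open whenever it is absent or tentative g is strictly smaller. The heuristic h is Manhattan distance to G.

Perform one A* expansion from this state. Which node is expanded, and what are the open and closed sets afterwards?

expanded=(1,2); open=[(0,0) g=3 f=8, (0,2) g=5 f=8, (1,3) g=5 f=6, (2,1) g=2 f=6, (2,2) g=5 f=8, (3,1) g=1 f=6, (4,0) g=1 f=8]; closed=[(1,0), (1,1), (1,2), (2,0), (3,0)]

step 1: expand (1,2) (f=6, h=2) → closed; open now [(0,0) g=3 f=8, (0,2) g=5 f=8, (1,3) g=5 f=6, (2,1) g=2 f=6, (2,2) g=5 f=8, (3,1) g=1 f=6, (4,0) g=1 f=8]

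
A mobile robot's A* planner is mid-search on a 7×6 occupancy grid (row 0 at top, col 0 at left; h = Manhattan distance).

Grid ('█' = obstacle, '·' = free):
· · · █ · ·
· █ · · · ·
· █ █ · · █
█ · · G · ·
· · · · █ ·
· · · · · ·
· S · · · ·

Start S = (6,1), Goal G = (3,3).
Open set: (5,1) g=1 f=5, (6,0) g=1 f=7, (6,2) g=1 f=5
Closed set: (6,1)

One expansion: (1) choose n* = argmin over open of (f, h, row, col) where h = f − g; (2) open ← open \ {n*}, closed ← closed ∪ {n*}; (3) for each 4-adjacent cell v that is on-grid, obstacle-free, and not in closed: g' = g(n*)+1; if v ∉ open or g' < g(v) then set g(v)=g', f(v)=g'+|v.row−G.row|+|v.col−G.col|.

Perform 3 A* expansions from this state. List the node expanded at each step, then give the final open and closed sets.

order=[(5,1) → (4,1) → (3,1)]; open=[(3,2) g=4 f=5, (4,0) g=3 f=7, (4,2) g=3 f=5, (5,0) g=2 f=7, (5,2) g=2 f=5, (6,0) g=1 f=7, (6,2) g=1 f=5]; closed=[(3,1), (4,1), (5,1), (6,1)]

step 1: expand (5,1) (f=5, h=4) → closed; open now [(4,1) g=2 f=5, (5,0) g=2 f=7, (5,2) g=2 f=5, (6,0) g=1 f=7, (6,2) g=1 f=5]
step 2: expand (4,1) (f=5, h=3) → closed; open now [(3,1) g=3 f=5, (4,0) g=3 f=7, (4,2) g=3 f=5, (5,0) g=2 f=7, (5,2) g=2 f=5, (6,0) g=1 f=7, (6,2) g=1 f=5]
step 3: expand (3,1) (f=5, h=2) → closed; open now [(3,2) g=4 f=5, (4,0) g=3 f=7, (4,2) g=3 f=5, (5,0) g=2 f=7, (5,2) g=2 f=5, (6,0) g=1 f=7, (6,2) g=1 f=5]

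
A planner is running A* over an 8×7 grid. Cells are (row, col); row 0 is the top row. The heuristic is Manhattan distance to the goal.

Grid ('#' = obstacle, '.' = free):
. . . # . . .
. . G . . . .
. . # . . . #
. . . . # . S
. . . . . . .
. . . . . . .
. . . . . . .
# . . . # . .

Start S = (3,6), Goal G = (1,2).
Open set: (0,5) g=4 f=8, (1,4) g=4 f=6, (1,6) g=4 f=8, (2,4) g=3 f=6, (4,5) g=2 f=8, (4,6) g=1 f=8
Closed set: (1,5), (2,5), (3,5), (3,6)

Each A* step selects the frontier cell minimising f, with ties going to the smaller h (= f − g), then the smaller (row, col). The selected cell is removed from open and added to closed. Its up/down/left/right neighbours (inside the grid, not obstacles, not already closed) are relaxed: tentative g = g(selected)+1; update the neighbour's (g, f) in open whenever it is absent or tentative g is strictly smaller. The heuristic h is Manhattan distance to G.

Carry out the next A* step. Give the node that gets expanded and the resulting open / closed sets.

expanded=(1,4); open=[(0,4) g=5 f=8, (0,5) g=4 f=8, (1,3) g=5 f=6, (1,6) g=4 f=8, (2,4) g=3 f=6, (4,5) g=2 f=8, (4,6) g=1 f=8]; closed=[(1,4), (1,5), (2,5), (3,5), (3,6)]

step 1: expand (1,4) (f=6, h=2) → closed; open now [(0,4) g=5 f=8, (0,5) g=4 f=8, (1,3) g=5 f=6, (1,6) g=4 f=8, (2,4) g=3 f=6, (4,5) g=2 f=8, (4,6) g=1 f=8]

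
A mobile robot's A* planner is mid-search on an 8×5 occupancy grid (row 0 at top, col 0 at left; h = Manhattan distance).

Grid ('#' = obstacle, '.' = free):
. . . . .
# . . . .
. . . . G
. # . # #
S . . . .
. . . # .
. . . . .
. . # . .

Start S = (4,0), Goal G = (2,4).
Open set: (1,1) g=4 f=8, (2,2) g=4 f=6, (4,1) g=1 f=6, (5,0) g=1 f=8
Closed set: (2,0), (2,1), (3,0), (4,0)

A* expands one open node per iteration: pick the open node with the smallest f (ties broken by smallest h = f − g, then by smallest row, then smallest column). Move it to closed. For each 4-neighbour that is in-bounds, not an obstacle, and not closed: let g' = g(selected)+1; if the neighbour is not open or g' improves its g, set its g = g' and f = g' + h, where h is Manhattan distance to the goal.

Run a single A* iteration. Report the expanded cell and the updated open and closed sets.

step 1: expand (2,2) (f=6, h=2) → closed; open now [(1,1) g=4 f=8, (1,2) g=5 f=8, (2,3) g=5 f=6, (3,2) g=5 f=8, (4,1) g=1 f=6, (5,0) g=1 f=8]

expanded=(2,2); open=[(1,1) g=4 f=8, (1,2) g=5 f=8, (2,3) g=5 f=6, (3,2) g=5 f=8, (4,1) g=1 f=6, (5,0) g=1 f=8]; closed=[(2,0), (2,1), (2,2), (3,0), (4,0)]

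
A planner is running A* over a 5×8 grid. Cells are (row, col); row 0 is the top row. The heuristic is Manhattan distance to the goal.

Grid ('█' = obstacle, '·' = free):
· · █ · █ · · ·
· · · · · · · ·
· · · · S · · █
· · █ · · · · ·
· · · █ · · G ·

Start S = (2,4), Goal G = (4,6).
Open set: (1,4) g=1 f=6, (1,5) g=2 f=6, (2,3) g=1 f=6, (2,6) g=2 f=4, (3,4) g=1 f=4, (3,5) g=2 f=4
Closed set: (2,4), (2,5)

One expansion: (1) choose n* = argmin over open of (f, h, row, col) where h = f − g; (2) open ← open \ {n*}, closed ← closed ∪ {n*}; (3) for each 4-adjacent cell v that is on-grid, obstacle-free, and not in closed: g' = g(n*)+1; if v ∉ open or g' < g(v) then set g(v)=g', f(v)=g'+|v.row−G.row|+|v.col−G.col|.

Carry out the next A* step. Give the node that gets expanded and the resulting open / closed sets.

expanded=(2,6); open=[(1,4) g=1 f=6, (1,5) g=2 f=6, (1,6) g=3 f=6, (2,3) g=1 f=6, (3,4) g=1 f=4, (3,5) g=2 f=4, (3,6) g=3 f=4]; closed=[(2,4), (2,5), (2,6)]

step 1: expand (2,6) (f=4, h=2) → closed; open now [(1,4) g=1 f=6, (1,5) g=2 f=6, (1,6) g=3 f=6, (2,3) g=1 f=6, (3,4) g=1 f=4, (3,5) g=2 f=4, (3,6) g=3 f=4]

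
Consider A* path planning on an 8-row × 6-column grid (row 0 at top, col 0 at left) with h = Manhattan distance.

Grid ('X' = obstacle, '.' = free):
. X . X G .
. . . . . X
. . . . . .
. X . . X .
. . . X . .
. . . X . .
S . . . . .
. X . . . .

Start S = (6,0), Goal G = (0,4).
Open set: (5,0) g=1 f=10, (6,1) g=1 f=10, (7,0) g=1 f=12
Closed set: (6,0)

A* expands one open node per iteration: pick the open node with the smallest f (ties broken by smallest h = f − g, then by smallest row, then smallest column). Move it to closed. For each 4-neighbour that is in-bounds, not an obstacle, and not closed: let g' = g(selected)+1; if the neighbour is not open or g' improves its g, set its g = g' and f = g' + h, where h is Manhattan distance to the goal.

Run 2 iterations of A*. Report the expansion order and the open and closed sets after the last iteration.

step 1: expand (5,0) (f=10, h=9) → closed; open now [(4,0) g=2 f=10, (5,1) g=2 f=10, (6,1) g=1 f=10, (7,0) g=1 f=12]
step 2: expand (4,0) (f=10, h=8) → closed; open now [(3,0) g=3 f=10, (4,1) g=3 f=10, (5,1) g=2 f=10, (6,1) g=1 f=10, (7,0) g=1 f=12]

order=[(5,0) → (4,0)]; open=[(3,0) g=3 f=10, (4,1) g=3 f=10, (5,1) g=2 f=10, (6,1) g=1 f=10, (7,0) g=1 f=12]; closed=[(4,0), (5,0), (6,0)]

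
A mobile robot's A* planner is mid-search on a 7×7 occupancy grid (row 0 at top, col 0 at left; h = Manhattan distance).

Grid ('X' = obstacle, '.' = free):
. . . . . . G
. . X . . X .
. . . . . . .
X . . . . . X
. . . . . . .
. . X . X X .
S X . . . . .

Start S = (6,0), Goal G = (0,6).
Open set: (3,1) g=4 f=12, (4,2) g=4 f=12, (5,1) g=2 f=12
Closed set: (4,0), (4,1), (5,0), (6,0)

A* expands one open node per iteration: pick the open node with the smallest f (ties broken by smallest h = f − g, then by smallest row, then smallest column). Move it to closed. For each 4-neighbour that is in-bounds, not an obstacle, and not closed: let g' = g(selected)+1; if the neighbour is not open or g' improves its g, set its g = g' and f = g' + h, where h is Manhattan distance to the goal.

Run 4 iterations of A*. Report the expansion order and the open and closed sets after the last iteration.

step 1: expand (3,1) (f=12, h=8) → closed; open now [(2,1) g=5 f=12, (3,2) g=5 f=12, (4,2) g=4 f=12, (5,1) g=2 f=12]
step 2: expand (2,1) (f=12, h=7) → closed; open now [(1,1) g=6 f=12, (2,0) g=6 f=14, (2,2) g=6 f=12, (3,2) g=5 f=12, (4,2) g=4 f=12, (5,1) g=2 f=12]
step 3: expand (1,1) (f=12, h=6) → closed; open now [(0,1) g=7 f=12, (1,0) g=7 f=14, (2,0) g=6 f=14, (2,2) g=6 f=12, (3,2) g=5 f=12, (4,2) g=4 f=12, (5,1) g=2 f=12]
step 4: expand (0,1) (f=12, h=5) → closed; open now [(0,0) g=8 f=14, (0,2) g=8 f=12, (1,0) g=7 f=14, (2,0) g=6 f=14, (2,2) g=6 f=12, (3,2) g=5 f=12, (4,2) g=4 f=12, (5,1) g=2 f=12]

order=[(3,1) → (2,1) → (1,1) → (0,1)]; open=[(0,0) g=8 f=14, (0,2) g=8 f=12, (1,0) g=7 f=14, (2,0) g=6 f=14, (2,2) g=6 f=12, (3,2) g=5 f=12, (4,2) g=4 f=12, (5,1) g=2 f=12]; closed=[(0,1), (1,1), (2,1), (3,1), (4,0), (4,1), (5,0), (6,0)]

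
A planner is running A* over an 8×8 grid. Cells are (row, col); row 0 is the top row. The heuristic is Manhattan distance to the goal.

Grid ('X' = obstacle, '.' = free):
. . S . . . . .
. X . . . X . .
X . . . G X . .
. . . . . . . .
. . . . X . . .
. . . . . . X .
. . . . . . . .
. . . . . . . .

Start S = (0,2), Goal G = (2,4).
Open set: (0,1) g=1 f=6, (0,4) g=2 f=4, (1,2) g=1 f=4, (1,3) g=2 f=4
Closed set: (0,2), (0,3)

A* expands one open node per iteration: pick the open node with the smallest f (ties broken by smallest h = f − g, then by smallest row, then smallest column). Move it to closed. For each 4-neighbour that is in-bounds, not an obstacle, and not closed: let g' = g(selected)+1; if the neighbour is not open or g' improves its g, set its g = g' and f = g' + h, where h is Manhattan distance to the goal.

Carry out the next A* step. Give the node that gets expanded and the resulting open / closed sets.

expanded=(0,4); open=[(0,1) g=1 f=6, (0,5) g=3 f=6, (1,2) g=1 f=4, (1,3) g=2 f=4, (1,4) g=3 f=4]; closed=[(0,2), (0,3), (0,4)]

step 1: expand (0,4) (f=4, h=2) → closed; open now [(0,1) g=1 f=6, (0,5) g=3 f=6, (1,2) g=1 f=4, (1,3) g=2 f=4, (1,4) g=3 f=4]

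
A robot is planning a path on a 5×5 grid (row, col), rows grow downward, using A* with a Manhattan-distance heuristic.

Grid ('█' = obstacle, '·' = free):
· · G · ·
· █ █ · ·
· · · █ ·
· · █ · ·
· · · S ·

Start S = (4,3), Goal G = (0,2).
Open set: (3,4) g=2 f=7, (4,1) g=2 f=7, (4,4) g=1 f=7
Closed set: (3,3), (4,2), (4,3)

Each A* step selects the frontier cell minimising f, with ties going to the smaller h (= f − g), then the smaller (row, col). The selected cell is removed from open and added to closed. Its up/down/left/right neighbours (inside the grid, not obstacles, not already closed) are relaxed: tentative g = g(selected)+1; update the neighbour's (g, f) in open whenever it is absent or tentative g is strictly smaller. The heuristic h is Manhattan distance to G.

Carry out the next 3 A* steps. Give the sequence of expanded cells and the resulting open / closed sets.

step 1: expand (3,4) (f=7, h=5) → closed; open now [(2,4) g=3 f=7, (4,1) g=2 f=7, (4,4) g=1 f=7]
step 2: expand (2,4) (f=7, h=4) → closed; open now [(1,4) g=4 f=7, (4,1) g=2 f=7, (4,4) g=1 f=7]
step 3: expand (1,4) (f=7, h=3) → closed; open now [(0,4) g=5 f=7, (1,3) g=5 f=7, (4,1) g=2 f=7, (4,4) g=1 f=7]

order=[(3,4) → (2,4) → (1,4)]; open=[(0,4) g=5 f=7, (1,3) g=5 f=7, (4,1) g=2 f=7, (4,4) g=1 f=7]; closed=[(1,4), (2,4), (3,3), (3,4), (4,2), (4,3)]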